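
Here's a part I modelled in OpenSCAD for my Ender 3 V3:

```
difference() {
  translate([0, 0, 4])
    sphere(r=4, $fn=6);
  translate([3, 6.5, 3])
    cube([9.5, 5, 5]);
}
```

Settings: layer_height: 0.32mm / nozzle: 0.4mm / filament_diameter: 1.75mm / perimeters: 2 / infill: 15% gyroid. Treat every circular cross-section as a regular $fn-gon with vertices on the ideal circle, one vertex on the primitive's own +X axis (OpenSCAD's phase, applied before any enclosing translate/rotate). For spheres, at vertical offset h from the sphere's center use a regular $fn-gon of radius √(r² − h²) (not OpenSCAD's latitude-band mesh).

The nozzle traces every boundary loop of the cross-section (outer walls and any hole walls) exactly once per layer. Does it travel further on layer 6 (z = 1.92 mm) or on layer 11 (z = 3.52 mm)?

layer 11 (z = 3.52 mm)

Layer 6 (z = 1.92): the r=4 sphere contributes a regular 6-gon of circumradius √(4²−2.08²) = 3.417 (perimeter = 2·6·3.417·sin(180°/6) = 20.50 mm); the cube at (3, 6.5) is absent (z outside [3, 8]); Subtracting the remaining from the first: none of the subtracted shapes is present at this height, so the r=4 sphere is unchanged — boundary = 20.50 mm. So its perimeter = 20.50 mm. Layer 11 (z = 3.52): the r=4 sphere slices to a regular 6-gon of circumradius 3.971 (√(r²−h²) with h=0.48 from center) (perimeter = 2·6·3.971·sin(180°/6) = 23.83 mm); the cube at (3, 6.5) is present — its section is the full 9.5×5 rectangle (perimeter 29.00 mm); Subtracting the remaining from the first: starting from the r=4 sphere, the 9.5×5 cube at (3, 6.5) misses the remaining region (no effect) — boundary = 23.83 mm. So its perimeter = 23.83 mm. Layer 11 is larger (23.83 vs 20.50 mm).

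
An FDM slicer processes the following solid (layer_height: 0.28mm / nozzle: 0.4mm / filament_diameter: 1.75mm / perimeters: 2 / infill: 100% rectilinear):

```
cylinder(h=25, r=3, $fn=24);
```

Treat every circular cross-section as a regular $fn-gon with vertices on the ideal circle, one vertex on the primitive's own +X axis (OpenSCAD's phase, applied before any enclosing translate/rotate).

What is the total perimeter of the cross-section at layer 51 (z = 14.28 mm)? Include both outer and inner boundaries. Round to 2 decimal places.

At z = 14.28 mm: the r=3 cylinder contributes a regular 24-gon of circumradius 3 (perimeter = 2·24·3.000·sin(180°/24) = 18.80 mm). Overall, the cross-section is a single solid region. Total boundary length (outer) = 18.80 mm.

18.80 mm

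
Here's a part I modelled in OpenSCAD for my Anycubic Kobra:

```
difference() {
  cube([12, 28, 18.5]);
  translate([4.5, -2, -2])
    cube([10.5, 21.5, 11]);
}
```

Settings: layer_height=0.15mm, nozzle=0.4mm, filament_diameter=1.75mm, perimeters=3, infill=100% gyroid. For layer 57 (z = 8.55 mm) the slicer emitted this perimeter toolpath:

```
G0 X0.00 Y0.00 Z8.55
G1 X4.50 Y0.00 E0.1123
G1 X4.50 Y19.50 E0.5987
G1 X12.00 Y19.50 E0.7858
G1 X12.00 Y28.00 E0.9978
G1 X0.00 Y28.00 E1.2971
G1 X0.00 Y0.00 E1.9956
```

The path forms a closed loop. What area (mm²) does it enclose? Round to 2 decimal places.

Apply the shoelace formula to the sequence of (X, Y) vertices; enclosed area = 189.75 mm².

189.75 mm²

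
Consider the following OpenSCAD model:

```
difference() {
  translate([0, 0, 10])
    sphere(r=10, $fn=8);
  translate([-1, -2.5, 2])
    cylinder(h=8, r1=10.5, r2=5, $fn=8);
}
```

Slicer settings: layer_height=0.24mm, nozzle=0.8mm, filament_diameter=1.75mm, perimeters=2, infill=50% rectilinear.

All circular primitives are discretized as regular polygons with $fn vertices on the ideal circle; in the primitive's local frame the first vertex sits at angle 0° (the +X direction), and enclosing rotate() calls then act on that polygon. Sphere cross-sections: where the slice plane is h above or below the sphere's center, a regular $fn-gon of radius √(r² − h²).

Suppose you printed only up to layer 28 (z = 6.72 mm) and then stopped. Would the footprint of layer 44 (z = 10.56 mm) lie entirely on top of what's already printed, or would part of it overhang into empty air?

Compare the two slices. At z = 6.72: the r=10 sphere contributes a regular 8-gon of circumradius √(10²−3.28²) = 9.447 (area = (8/2)·9.447²·sin(360°/8) = 252.41 mm²); the cone at (-1, -2.5) contributes a regular 8-gon of circumradius 7.255 (interpolated between r1=10.5 and r2=5 at t=0.590) (area = (8/2)·7.255²·sin(360°/8) = 148.87 mm²); Taking the first minus the rest: starting from the r=10 sphere (252.41 mm²), the cone at (-1, -2.5) partially overlaps it — only the 144.72 mm² overlap (of its 148.87 mm²) is removed, clipping the outline — area = 107.69 mm². At z = 10.56: the sphere: section is a regular 8-gon, circumradius = √(r²−h²) = √(10²−0.56²) = 9.984 (area = (8/2)·9.984²·sin(360°/8) = 281.96 mm²); the cone at (-1, -2.5) is not intersected at this z (z outside [2, 10]); Subtracting the remaining from the first: none of the subtracted shapes is present at this height, so the r=10 sphere is unchanged — area = 281.96 mm². Checking containment: at z = 10.56 the cross-section extends beyond the z = 6.72 cross-section by about 174.27 mm².

part overhangs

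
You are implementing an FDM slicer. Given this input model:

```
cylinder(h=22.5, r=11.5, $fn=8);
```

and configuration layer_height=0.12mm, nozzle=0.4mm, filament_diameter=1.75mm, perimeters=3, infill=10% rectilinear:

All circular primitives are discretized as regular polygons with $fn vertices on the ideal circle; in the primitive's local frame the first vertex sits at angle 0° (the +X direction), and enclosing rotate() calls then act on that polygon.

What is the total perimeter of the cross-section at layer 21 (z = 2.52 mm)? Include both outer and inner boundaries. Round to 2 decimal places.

70.41 mm

At z = 2.52 mm: the cylinder: section is a regular 8-gon, circumradius r=11.5 (perimeter = 2·8·11.500·sin(180°/8) = 70.41 mm). Overall, the cross-section is a single solid region. Total boundary length (outer) = 70.41 mm.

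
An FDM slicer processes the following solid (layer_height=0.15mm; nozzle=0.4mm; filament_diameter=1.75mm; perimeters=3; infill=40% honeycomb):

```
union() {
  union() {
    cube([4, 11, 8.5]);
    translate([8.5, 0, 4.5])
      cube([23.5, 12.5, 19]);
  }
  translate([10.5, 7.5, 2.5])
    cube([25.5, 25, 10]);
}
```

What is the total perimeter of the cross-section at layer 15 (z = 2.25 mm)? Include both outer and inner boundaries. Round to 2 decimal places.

30.00 mm

At z = 2.25 mm: the 4×11 cube contributes its full rectangle (perimeter 30.00 mm); the cube at (8.5, 0) does not reach this height (z outside [4.5, 23.5]); Combining (union): only the 4×11 cube is present, so the union is just that shape — boundary = 30.00 mm; the cube at (10.5, 7.5) is absent (z outside [2.5, 12.5]); Merging all regions: only that combined region is present, so the union is just that shape — boundary = 30.00 mm. Overall, the cross-section is a single solid region. Total boundary length (outer) = 30.00 mm.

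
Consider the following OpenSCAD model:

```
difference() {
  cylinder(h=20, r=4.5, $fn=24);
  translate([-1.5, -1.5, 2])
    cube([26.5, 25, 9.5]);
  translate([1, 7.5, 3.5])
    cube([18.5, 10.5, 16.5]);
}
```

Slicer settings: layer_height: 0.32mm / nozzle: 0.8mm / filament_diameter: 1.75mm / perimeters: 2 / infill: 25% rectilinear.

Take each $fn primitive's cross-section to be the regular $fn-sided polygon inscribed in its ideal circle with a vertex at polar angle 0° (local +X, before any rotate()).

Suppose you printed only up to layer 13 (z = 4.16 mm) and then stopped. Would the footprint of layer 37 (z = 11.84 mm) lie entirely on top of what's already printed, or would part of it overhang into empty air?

part overhangs

Compare the two slices. At z = 4.16: the r=4.5 cylinder gives a regular 24-gon of circumradius 4.5 (constant along its height) (area = (24/2)·4.500²·sin(360°/24) = 62.89 mm²); the 26.5×25 cube at (-1.5, -1.5) contributes its full rectangle (area 662.50 mm²); the 18.5×10.5 cube at (1, 7.5) contributes its full rectangle (area 194.25 mm²); Taking the first minus the rest: starting from the r=4.5 cylinder (62.89 mm²), the 26.5×25 cube at (-1.5, -1.5) partially overlaps it — only the 31.15 mm² overlap (of its 662.50 mm²) is removed, clipping the outline; the 18.5×10.5 cube at (1, 7.5) misses the remaining region (no effect) — area = 31.75 mm². At z = 11.84: the r=4.5 cylinder gives a regular 24-gon of circumradius 4.5 (constant along its height) (area = (24/2)·4.500²·sin(360°/24) = 62.89 mm²); the cube at (-1.5, -1.5) does not reach this height (z outside [2, 11.5]); the 18.5×10.5 cube at (1, 7.5) contributes its full rectangle (area 194.25 mm²); After the difference (first − rest): starting from the r=4.5 cylinder (62.89 mm²), the 18.5×10.5 cube at (1, 7.5) misses the remaining region (no effect) — area = 62.89 mm². Checking containment: at z = 11.84 the cross-section extends beyond the z = 4.16 cross-section by about 31.15 mm².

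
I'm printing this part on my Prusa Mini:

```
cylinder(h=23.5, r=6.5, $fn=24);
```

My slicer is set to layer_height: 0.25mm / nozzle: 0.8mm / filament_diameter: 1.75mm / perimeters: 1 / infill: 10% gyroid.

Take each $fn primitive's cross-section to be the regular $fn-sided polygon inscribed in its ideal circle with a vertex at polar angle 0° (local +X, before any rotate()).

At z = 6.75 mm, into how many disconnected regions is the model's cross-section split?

1

At z = 6.75 mm: the cylinder: section is a regular 24-gon, circumradius r=6.5. The result has 1 disconnected region.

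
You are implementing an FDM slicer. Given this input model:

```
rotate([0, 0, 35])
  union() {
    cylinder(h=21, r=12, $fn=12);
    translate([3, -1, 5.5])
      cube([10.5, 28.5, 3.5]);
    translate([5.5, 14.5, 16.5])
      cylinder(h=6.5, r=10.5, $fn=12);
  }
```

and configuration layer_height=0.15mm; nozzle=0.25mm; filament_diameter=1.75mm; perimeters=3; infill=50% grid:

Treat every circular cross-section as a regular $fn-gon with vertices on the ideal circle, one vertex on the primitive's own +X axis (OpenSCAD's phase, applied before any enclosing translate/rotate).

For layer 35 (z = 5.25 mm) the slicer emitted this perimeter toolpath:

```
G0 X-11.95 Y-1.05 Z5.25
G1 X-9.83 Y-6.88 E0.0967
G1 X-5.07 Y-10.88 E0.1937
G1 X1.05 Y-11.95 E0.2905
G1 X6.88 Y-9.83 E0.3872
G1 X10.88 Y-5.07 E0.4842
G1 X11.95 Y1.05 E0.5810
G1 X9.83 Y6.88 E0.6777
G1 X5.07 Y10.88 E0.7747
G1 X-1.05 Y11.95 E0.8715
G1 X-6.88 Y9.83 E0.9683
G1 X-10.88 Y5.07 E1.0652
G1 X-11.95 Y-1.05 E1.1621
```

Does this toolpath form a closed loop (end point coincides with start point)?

yes

Start point (G0): (-11.95, -1.05). End point (last G1): the path returns to the start — closed.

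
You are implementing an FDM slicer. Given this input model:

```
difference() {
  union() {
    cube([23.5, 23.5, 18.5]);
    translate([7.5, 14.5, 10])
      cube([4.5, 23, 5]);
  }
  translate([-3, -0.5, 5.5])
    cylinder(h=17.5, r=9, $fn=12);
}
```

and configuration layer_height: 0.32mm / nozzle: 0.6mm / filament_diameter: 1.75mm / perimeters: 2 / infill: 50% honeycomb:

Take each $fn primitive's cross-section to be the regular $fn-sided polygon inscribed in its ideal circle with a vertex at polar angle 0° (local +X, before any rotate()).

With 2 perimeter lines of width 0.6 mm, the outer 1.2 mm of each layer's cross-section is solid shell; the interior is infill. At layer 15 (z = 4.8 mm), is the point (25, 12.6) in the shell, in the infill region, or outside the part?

outside

At z = 4.8 mm: the cube (footprint 23.5×23.5) is included at this height; the cube at (7.5, 14.5) is absent (z outside [10, 15]); Taking the union: only the 23.5×23.5 cube is present, so the union is just that shape — 1 connected region; the cylinder at (-3, -0.5) does not reach this height (z outside [5.5, 23]); Subtracting the remaining from the first: none of the subtracted shapes is present at this height, so the result so far is unchanged — 1 connected region. Overall, the cross-section is a single solid region. The nearest boundary edge runs (23.50, 0.00)→(23.50, 23.50); distance from the point to it = 1.50 mm. The point is not inside any of the regions above, so it lies outside the cross-section (1.50 mm from the nearest boundary).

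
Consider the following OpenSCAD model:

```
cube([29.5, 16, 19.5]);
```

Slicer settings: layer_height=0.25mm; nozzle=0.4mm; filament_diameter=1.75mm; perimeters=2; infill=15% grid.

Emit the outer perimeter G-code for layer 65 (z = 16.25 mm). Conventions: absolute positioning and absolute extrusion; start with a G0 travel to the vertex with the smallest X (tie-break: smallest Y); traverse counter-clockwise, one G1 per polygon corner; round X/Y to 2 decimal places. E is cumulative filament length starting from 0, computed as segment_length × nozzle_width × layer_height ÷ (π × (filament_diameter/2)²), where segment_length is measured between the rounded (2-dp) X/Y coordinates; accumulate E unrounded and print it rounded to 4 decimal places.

At z = 16.25 mm: the 29.5×16 cube contributes its full rectangle. The outline is a single polygon with 4 vertices. Extrusion per mm of travel: 0.4 × 0.25 / (π × 0.875²) = 0.041575. Accumulating E over each segment gives final E = 3.7833.

G0 X0.00 Y0.00 Z16.25
G1 X29.50 Y0.00 E1.2265
G1 X29.50 Y16.00 E1.8917
G1 X0.00 Y16.00 E3.1181
G1 X0.00 Y0.00 E3.7833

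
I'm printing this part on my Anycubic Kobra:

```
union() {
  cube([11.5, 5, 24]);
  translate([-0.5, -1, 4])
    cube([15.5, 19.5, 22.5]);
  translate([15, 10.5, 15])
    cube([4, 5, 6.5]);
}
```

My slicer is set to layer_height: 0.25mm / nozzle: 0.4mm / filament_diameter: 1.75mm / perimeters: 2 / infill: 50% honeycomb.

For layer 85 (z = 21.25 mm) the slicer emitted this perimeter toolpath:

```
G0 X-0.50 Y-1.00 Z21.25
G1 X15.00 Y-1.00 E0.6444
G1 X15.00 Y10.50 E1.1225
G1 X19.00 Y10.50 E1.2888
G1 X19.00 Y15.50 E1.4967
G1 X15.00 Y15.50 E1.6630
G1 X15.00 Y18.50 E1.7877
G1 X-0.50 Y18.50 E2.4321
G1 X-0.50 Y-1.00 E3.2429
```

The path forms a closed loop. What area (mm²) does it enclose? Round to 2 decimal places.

Apply the shoelace formula to the sequence of (X, Y) vertices; enclosed area = 322.25 mm².

322.25 mm²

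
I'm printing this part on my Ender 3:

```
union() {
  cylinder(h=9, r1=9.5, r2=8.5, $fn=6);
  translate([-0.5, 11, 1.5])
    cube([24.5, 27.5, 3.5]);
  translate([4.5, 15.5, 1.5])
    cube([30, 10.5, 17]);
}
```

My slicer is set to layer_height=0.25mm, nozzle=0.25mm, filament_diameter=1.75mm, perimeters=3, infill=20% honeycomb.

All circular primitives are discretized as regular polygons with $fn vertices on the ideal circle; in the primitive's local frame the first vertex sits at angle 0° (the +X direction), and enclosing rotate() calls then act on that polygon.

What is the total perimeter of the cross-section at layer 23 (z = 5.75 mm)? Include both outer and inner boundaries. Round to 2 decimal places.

At z = 5.75 mm: the cone (r1=9.5→r2=8.5) has section circumradius 8.861 here — a regular 6-gon (perimeter = 2·6·8.861·sin(180°/6) = 53.17 mm); the cube at (-0.5, 11) does not reach this height (z outside [1.5, 5]); the cube at (4.5, 15.5) (footprint 30×10.5) is included at this height (perimeter 81.00 mm); Taking the union: the 2 present regions are separate (no shared area or edge), so areas and boundary lengths simply add and each stays a separate island — boundary = 134.17 mm. Overall, the cross-section has 2 separate islands. Total boundary length (outer) = 134.17 mm.

134.17 mm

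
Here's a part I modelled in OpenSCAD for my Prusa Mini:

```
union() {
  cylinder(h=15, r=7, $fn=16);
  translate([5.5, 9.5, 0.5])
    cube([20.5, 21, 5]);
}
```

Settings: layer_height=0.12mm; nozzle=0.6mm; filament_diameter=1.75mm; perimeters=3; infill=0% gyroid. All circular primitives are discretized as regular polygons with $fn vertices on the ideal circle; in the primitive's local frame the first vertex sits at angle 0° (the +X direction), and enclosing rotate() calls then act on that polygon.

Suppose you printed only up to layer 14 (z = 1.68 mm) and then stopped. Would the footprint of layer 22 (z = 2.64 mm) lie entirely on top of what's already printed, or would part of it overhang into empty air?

Compare the two slices. At z = 1.68: the cylinder: section is a regular 16-gon, circumradius r=7 (area = (16/2)·7.000²·sin(360°/16) = 150.01 mm²); the cube at (5.5, 9.5) (footprint 20.5×21) is included at this height (area 430.50 mm²); Taking the union: the 2 present regions are separate (no shared area or edge), so areas and boundary lengths simply add and each stays a separate island — area = 580.51 mm². At z = 2.64: the cylinder: section is a regular 16-gon, circumradius r=7 (area = (16/2)·7.000²·sin(360°/16) = 150.01 mm²); the cube at (5.5, 9.5) is present — its section is the full 20.5×21 rectangle (area 430.50 mm²); Taking the union: the 2 present regions are separate (no shared area or edge), so areas and boundary lengths simply add and each stays a separate island — area = 580.51 mm². Checking containment: the cross-section at z = 2.64 is a subset of the cross-section at z = 1.68.

entirely on top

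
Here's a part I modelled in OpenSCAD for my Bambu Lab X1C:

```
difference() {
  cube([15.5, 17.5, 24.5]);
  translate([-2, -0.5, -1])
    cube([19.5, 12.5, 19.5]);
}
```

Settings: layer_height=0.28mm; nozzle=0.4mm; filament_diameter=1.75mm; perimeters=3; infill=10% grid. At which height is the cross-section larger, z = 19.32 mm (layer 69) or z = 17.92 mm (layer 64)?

Layer 69 (z = 19.32): the 15.5×17.5 cube contributes its full rectangle (area 271.25 mm²); the cube at (-2, -0.5) does not reach this height (z outside [-1, 18.5]); After the difference (first − rest): none of the subtracted shapes is present at this height, so the 15.5×17.5 cube is unchanged — area = 271.25 mm². So its area = 271.25 mm². Layer 64 (z = 17.92): the cube (footprint 15.5×17.5) is included at this height (area 271.25 mm²); the cube at (-2, -0.5) is present — its section is the full 19.5×12.5 rectangle (area 243.75 mm²); After the difference (first − rest): starting from the 15.5×17.5 cube (271.25 mm²), the 19.5×12.5 cube at (-2, -0.5) partially overlaps it — only the 186.00 mm² overlap (of its 243.75 mm²) is removed, clipping the outline — area = 85.25 mm². So its area = 85.25 mm². Layer 69 is larger (271.25 vs 85.25 mm²).

layer 69 (z = 19.32 mm)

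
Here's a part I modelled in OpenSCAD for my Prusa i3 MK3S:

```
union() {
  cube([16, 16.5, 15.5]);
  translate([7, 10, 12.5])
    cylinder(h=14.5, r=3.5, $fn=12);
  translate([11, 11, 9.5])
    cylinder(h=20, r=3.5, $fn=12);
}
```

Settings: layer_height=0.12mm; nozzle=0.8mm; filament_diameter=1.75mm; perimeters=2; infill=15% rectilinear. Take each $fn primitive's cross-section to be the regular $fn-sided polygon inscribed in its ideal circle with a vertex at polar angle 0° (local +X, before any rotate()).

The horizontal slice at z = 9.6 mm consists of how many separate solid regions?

At z = 9.6 mm: the cube (footprint 16×16.5) is included at this height; the cylinder at (7, 10) is absent (z outside [12.5, 27]); the cylinder at (11, 11): section is a regular 12-gon, circumradius r=3.5; Merging all regions: the r=3.5 cylinder at (11, 11) lies entirely inside the 16×16.5 cube, so the union is just the 16×16.5 cube — 1 connected region. The result has 1 disconnected region.

1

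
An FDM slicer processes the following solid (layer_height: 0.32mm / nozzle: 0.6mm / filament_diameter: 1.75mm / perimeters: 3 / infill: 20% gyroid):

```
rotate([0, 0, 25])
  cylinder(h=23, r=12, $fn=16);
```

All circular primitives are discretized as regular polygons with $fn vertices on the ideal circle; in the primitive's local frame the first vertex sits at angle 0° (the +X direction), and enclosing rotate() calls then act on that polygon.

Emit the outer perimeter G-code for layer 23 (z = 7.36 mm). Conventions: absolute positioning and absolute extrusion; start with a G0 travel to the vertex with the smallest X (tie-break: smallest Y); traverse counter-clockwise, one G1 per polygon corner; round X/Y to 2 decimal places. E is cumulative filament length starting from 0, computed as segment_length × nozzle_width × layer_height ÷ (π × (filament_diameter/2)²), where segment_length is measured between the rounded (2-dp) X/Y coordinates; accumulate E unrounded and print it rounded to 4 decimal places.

At z = 7.36 mm: the r=12 cylinder gives a regular 16-gon of circumradius 12 (constant along its height); (rotated 25° about Z; rotation is an isometry so areas/perimeters/island counts are preserved). The outline is a single polygon with 16 vertices. Extrusion per mm of travel: 0.6 × 0.32 / (π × 0.875²) = 0.079824. Accumulating E over each segment gives final E = 5.9813.

G0 X-11.99 Y-0.52 Z7.36
G1 X-10.88 Y-5.07 E0.3739
G1 X-8.11 Y-8.85 E0.7479
G1 X-4.10 Y-11.28 E1.1222
G1 X0.52 Y-11.99 E1.4953
G1 X5.07 Y-10.88 E1.8692
G1 X8.85 Y-8.11 E2.2433
G1 X11.28 Y-4.10 E2.6175
G1 X11.99 Y0.52 E2.9907
G1 X10.88 Y5.07 E3.3645
G1 X8.11 Y8.85 E3.7386
G1 X4.10 Y11.28 E4.1129
G1 X-0.52 Y11.99 E4.4860
G1 X-5.07 Y10.88 E4.8598
G1 X-8.85 Y8.11 E5.2339
G1 X-11.28 Y4.10 E5.6082
G1 X-11.99 Y-0.52 E5.9813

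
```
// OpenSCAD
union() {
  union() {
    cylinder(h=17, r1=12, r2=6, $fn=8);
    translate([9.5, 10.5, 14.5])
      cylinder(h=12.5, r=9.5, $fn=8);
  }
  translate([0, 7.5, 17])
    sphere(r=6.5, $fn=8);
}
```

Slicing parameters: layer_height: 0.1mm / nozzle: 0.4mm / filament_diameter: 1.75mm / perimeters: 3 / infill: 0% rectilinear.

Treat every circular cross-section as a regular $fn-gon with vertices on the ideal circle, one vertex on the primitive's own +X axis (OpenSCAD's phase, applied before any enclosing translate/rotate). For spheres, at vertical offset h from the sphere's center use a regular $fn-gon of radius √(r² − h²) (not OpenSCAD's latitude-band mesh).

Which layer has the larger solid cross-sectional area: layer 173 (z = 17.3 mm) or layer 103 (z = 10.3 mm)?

layer 173 (z = 17.3 mm)

Layer 173 (z = 17.3): the cone is not intersected at this z (z outside [0, 17]); the cylinder at (9.5, 10.5): section is a regular 8-gon, circumradius r=9.5 (area = (8/2)·9.500²·sin(360°/8) = 255.27 mm²); Taking the union: only the r=9.5 cylinder at (9.5, 10.5) is present, so the union is just that shape — area = 255.27 mm²; the r=6.5 sphere at (0, 7.5) contributes a regular 8-gon of circumradius √(6.5²−0.3²) = 6.493 (area = (8/2)·6.493²·sin(360°/8) = 119.25 mm²); Taking the union: the regions partially overlap — summed areas 374.51 mm² minus the doubly-counted overlap 40.42 mm² gives 334.09 mm² — area = 334.09 mm². So its area = 334.09 mm². Layer 103 (z = 10.3): the cone (r1=12→r2=6) has section circumradius 8.365 here — a regular 8-gon (area = (8/2)·8.365²·sin(360°/8) = 197.90 mm²); the cylinder at (9.5, 10.5) is absent (z outside [14.5, 27]); Taking the union: only the cone is present, so the union is just that shape — area = 197.90 mm²; the sphere at (0, 7.5) does not reach this height (|z−center|=6.700 > r=6.5); Combining (union): only that combined region is present, so the union is just that shape — area = 197.90 mm². So its area = 197.90 mm². Layer 173 is larger (334.09 vs 197.90 mm²).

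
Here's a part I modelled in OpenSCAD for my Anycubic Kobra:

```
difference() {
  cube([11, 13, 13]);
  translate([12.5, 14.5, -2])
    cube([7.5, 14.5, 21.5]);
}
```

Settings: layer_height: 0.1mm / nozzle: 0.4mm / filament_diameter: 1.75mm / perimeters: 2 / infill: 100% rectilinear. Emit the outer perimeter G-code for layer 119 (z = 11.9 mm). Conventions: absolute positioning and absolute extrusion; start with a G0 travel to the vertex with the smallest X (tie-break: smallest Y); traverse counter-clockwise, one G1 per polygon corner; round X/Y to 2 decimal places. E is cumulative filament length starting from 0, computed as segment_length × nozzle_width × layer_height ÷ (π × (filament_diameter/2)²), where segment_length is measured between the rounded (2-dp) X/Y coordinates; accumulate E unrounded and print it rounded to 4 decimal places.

At z = 11.9 mm: the cube is present — its section is the full 11×13 rectangle; the cube at (12.5, 14.5) is present — its section is the full 7.5×14.5 rectangle; Taking the first minus the rest: starting from the 11×13 cube, the 7.5×14.5 cube at (12.5, 14.5) misses the remaining region (no effect) — 1 connected region. The outline is a single polygon with 4 vertices. Extrusion per mm of travel: 0.4 × 0.1 / (π × 0.875²) = 0.016630. Accumulating E over each segment gives final E = 0.7982.

G0 X0.00 Y0.00 Z11.90
G1 X11.00 Y0.00 E0.1829
G1 X11.00 Y13.00 E0.3991
G1 X0.00 Y13.00 E0.5821
G1 X0.00 Y0.00 E0.7982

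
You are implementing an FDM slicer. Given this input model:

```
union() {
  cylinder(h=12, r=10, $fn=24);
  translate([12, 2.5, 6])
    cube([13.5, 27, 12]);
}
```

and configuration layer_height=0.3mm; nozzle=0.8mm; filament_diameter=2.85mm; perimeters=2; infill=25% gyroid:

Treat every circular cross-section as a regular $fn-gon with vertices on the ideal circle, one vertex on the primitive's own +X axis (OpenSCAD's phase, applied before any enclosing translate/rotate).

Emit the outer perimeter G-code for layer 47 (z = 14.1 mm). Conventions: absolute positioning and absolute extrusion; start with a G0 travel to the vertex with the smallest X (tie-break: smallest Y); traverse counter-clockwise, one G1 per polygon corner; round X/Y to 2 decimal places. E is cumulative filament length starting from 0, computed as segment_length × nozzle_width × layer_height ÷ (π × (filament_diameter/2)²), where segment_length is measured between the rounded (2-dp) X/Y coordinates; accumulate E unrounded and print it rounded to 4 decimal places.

G0 X12.00 Y2.50 Z14.10
G1 X25.50 Y2.50 E0.5079
G1 X25.50 Y29.50 E1.5237
G1 X12.00 Y29.50 E2.0315
G1 X12.00 Y2.50 E3.0473

At z = 14.1 mm: the cylinder is absent (z outside [0, 12]); the cube at (12, 2.5) is present — its section is the full 13.5×27 rectangle; Taking the union: only the 13.5×27 cube at (12, 2.5) is present, so the union is just that shape — 1 connected region. The outline is a single polygon with 4 vertices. Extrusion per mm of travel: 0.8 × 0.3 / (π × 1.425²) = 0.037621. Accumulating E over each segment gives final E = 3.0473.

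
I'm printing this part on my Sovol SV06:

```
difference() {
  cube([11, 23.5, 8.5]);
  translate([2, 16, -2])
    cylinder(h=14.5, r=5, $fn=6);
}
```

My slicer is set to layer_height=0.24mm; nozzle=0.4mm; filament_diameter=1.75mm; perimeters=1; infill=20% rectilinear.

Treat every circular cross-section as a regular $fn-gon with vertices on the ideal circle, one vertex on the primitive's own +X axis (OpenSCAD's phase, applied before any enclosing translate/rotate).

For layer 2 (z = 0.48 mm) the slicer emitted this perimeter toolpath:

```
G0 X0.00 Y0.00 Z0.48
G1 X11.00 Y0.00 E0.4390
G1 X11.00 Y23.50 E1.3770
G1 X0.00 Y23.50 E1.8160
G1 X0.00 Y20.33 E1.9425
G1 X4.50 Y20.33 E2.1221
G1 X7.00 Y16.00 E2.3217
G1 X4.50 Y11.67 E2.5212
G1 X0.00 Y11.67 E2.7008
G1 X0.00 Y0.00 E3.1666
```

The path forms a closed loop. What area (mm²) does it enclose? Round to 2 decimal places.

208.70 mm²

Apply the shoelace formula to the sequence of (X, Y) vertices; enclosed area = 208.70 mm².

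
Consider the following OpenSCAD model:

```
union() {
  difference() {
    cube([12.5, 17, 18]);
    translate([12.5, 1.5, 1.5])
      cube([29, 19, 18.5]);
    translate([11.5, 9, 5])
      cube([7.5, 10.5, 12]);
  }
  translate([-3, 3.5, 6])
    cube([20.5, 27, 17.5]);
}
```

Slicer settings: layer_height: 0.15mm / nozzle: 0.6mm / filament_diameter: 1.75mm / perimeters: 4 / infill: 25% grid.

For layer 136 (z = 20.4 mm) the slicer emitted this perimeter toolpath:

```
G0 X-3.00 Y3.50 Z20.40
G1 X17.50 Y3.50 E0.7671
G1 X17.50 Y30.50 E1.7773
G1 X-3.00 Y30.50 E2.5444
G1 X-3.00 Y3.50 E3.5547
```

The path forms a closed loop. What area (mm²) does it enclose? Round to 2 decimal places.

Apply the shoelace formula to the sequence of (X, Y) vertices; enclosed area = 553.50 mm².

553.50 mm²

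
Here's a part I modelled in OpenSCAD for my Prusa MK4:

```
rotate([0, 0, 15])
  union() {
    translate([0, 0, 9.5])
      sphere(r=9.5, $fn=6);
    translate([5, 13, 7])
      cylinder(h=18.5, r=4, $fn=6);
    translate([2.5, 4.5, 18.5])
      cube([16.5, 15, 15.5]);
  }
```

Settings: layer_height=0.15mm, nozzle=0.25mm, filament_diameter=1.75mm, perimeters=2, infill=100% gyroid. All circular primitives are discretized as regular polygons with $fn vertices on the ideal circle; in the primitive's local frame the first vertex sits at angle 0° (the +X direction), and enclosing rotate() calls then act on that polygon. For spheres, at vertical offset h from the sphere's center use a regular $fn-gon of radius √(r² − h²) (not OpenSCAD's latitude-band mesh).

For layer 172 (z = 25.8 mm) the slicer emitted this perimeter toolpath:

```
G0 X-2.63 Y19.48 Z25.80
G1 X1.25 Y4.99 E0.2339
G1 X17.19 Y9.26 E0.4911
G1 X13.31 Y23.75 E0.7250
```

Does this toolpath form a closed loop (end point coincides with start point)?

Start point (G0): (-2.63, 19.48). End point (last G1): the path does not return to the start — open.

no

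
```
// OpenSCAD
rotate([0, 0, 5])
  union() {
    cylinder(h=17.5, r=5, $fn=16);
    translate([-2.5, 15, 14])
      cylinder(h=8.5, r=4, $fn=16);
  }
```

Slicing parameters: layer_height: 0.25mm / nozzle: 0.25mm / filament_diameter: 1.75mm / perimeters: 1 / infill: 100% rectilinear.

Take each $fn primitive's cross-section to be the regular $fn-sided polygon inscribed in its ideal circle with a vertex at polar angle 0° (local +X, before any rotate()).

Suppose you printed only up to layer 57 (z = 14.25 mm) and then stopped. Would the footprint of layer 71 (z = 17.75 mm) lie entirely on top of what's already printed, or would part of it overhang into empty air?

Compare the two slices. At z = 14.25: the r=5 cylinder contributes a regular 16-gon of circumradius 5 (area = (16/2)·5.000²·sin(360°/16) = 76.54 mm²); the cylinder at (-2.5, 15): section is a regular 16-gon, circumradius r=4 (area = (16/2)·4.000²·sin(360°/16) = 48.98 mm²); Taking the union: the 2 present regions are separate (no shared area or edge), so areas and boundary lengths simply add and each stays a separate island — area = 125.52 mm²; (whole slice rotated 5° about Z — lengths, areas and connectivity unchanged). At z = 17.75: the cylinder does not reach this height (z outside [0, 17.5]); the cylinder at (-2.5, 15): section is a regular 16-gon, circumradius r=4 (area = (16/2)·4.000²·sin(360°/16) = 48.98 mm²); Taking the union: only the r=4 cylinder at (-2.5, 15) is present, so the union is just that shape — area = 48.98 mm²; (rotated 5° about Z; rotation is an isometry so areas/perimeters/island counts are preserved). Checking containment: the cross-section at z = 17.75 is a subset of the cross-section at z = 14.25.

entirely on top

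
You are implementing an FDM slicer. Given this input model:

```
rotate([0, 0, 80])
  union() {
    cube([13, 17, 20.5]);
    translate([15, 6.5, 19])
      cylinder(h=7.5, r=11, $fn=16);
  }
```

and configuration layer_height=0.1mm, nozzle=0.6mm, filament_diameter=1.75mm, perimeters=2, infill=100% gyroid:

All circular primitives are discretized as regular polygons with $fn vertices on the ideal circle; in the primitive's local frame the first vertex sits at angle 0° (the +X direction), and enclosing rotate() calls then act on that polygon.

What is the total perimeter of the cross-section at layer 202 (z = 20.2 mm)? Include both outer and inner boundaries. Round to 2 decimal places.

82.87 mm

At z = 20.2 mm: the cube is present — its section is the full 13×17 rectangle (perimeter 60.00 mm); the r=11 cylinder at (15, 6.5) gives a regular 16-gon of circumradius 11 (constant along its height) (perimeter = 2·16·11.000·sin(180°/16) = 68.67 mm); Combining (union): the regions partially overlap (shared area 124.05 mm²), so the edge portions inside another operand are dropped and the merged outline is re-measured after clipping — boundary = 82.87 mm; (whole slice rotated 80° about Z — lengths, areas and connectivity unchanged). Overall, the cross-section is a single solid region. Total boundary length (outer) = 82.87 mm.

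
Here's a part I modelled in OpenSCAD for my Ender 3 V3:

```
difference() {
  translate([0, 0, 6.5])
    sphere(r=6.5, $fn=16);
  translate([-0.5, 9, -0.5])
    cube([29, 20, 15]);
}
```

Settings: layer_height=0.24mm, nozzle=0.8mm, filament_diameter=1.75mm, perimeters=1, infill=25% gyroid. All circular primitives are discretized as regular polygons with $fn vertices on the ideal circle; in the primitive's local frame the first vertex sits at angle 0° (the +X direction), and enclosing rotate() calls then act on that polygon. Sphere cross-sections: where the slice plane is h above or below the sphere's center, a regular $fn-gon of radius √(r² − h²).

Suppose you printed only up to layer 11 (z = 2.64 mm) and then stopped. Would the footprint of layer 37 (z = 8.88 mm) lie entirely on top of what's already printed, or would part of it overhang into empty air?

part overhangs

Compare the two slices. At z = 2.64: the sphere: section is a regular 16-gon, circumradius = √(r²−h²) = √(6.5²−3.86²) = 5.230 (area = (16/2)·5.230²·sin(360°/16) = 83.73 mm²); the cube at (-0.5, 9) (footprint 29×20) is included at this height (area 580.00 mm²); Subtracting the remaining from the first: starting from the r=6.5 sphere (83.73 mm²), the 29×20 cube at (-0.5, 9) misses the remaining region (no effect) — area = 83.73 mm². At z = 8.88: the sphere: section is a regular 16-gon, circumradius = √(r²−h²) = √(6.5²−2.38²) = 6.049 (area = (16/2)·6.049²·sin(360°/16) = 112.01 mm²); the cube at (-0.5, 9) (footprint 29×20) is included at this height (area 580.00 mm²); Taking the first minus the rest: starting from the r=6.5 sphere (112.01 mm²), the 29×20 cube at (-0.5, 9) misses the remaining region (no effect) — area = 112.01 mm². Checking containment: at z = 8.88 the cross-section extends beyond the z = 2.64 cross-section by about 28.27 mm².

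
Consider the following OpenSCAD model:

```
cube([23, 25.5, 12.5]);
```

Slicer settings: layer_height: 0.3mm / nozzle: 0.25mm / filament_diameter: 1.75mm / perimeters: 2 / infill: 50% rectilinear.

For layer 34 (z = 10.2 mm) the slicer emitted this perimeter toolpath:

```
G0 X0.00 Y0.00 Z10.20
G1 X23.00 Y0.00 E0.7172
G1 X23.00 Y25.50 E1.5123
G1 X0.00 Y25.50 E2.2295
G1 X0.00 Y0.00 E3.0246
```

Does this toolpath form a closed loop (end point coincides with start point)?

yes

Start point (G0): (0.00, 0.00). End point (last G1): the path returns to the start — closed.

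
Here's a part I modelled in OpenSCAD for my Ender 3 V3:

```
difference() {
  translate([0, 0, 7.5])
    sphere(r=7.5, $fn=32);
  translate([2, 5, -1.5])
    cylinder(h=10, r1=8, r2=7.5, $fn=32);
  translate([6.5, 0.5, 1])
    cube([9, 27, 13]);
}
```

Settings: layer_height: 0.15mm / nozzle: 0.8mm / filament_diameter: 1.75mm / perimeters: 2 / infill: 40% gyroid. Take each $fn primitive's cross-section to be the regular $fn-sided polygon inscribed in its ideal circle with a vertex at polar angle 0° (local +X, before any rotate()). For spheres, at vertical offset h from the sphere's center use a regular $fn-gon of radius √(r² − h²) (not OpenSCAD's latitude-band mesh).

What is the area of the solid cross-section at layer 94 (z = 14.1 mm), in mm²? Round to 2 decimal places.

39.61 mm²

At z = 14.1 mm: the r=7.5 sphere slices to a regular 32-gon of circumradius 3.562 (√(r²−h²) with h=6.6 from center) (area = (32/2)·3.562²·sin(360°/32) = 39.61 mm²); the cone at (2, 5) does not reach this height (z outside [-1.5, 8.5]); the cube at (6.5, 0.5) does not reach this height (z outside [1, 14]); Taking the first minus the rest: none of the subtracted shapes is present at this height, so the r=7.5 sphere is unchanged — area = 39.61 mm². Overall, the cross-section is a single solid region. Net area = 39.61 mm².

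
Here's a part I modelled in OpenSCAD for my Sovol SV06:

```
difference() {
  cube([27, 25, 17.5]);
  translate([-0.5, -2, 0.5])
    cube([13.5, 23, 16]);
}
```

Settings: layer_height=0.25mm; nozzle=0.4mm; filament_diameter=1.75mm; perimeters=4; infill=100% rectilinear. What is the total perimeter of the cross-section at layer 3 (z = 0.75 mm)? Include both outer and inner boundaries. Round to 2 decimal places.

104.00 mm

At z = 0.75 mm: the cube (footprint 27×25) is included at this height (perimeter 104.00 mm); the cube at (-0.5, -2) is present — its section is the full 13.5×23 rectangle (perimeter 73.00 mm); Subtracting the remaining from the first: starting from the 27×25 cube, the 13.5×23 cube at (-0.5, -2) partially overlaps it — only the 273.00 mm² overlap (of its 310.50 mm²) is removed, clipping the outline — boundary = 104.00 mm. Overall, the cross-section is a single solid region. Total boundary length (outer) = 104.00 mm.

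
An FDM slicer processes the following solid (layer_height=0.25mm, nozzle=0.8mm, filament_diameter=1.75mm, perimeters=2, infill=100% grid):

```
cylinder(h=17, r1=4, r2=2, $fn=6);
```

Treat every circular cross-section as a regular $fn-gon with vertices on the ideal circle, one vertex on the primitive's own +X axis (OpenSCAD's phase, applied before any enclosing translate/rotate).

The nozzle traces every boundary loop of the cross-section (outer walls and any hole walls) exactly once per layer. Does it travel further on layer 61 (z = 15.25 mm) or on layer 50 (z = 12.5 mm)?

layer 50 (z = 12.5 mm)

Layer 61 (z = 15.25): the cone contributes a regular 6-gon of circumradius 2.206 (interpolated between r1=4 and r2=2 at t=0.897) (perimeter = 2·6·2.206·sin(180°/6) = 13.24 mm). So its perimeter = 13.24 mm. Layer 50 (z = 12.5): the cone: at t=0.735 of its height the radius interpolates to r₁+(r₂−r₁)t = 2.529, giving a regular 6-gon of that circumradius (perimeter = 2·6·2.529·sin(180°/6) = 15.18 mm). So its perimeter = 15.18 mm. Layer 50 is larger (15.18 vs 13.24 mm).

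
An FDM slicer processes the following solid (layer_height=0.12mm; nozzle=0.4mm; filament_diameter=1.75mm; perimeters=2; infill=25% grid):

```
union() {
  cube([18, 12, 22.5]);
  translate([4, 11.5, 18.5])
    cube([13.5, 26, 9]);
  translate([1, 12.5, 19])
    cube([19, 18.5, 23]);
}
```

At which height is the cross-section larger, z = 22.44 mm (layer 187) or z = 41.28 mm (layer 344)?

Layer 187 (z = 22.44): the cube (footprint 18×12) is included at this height (area 216.00 mm²); the cube at (4, 11.5) (footprint 13.5×26) is included at this height (area 351.00 mm²); the cube at (1, 12.5) (footprint 19×18.5) is included at this height (area 351.50 mm²); Taking the union: the regions partially overlap — summed areas 918.50 mm² minus the doubly-counted overlap 256.50 mm² gives 662.00 mm² — area = 662.00 mm². So its area = 662.00 mm². Layer 344 (z = 41.28): the cube does not reach this height (z outside [0, 22.5]); the cube at (4, 11.5) does not reach this height (z outside [18.5, 27.5]); the cube at (1, 12.5) (footprint 19×18.5) is included at this height (area 351.50 mm²); Merging all regions: only the 19×18.5 cube at (1, 12.5) is present, so the union is just that shape — area = 351.50 mm². So its area = 351.50 mm². Layer 187 is larger (662.00 vs 351.50 mm²).

layer 187 (z = 22.44 mm)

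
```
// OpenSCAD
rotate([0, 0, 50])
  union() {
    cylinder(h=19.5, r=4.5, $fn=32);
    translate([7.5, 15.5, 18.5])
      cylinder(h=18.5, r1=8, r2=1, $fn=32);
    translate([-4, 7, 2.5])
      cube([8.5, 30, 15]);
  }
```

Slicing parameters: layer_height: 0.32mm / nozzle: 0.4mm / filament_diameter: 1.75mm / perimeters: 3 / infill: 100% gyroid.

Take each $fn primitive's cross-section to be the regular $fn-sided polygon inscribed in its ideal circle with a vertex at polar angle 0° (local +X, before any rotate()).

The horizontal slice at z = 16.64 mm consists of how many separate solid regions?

2

At z = 16.64 mm: the r=4.5 cylinder gives a regular 32-gon of circumradius 4.5 (constant along its height); the cone at (7.5, 15.5) is absent (z outside [18.5, 37]); the cube at (-4, 7) is present — its section is the full 8.5×30 rectangle; Taking the union: the 2 present regions are separate (no shared area or edge), so areas and boundary lengths simply add and each stays a separate island — 2 connected regions; (rotated 50° about Z; rotation is an isometry so areas/perimeters/island counts are preserved). The result has 2 disconnected regions.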